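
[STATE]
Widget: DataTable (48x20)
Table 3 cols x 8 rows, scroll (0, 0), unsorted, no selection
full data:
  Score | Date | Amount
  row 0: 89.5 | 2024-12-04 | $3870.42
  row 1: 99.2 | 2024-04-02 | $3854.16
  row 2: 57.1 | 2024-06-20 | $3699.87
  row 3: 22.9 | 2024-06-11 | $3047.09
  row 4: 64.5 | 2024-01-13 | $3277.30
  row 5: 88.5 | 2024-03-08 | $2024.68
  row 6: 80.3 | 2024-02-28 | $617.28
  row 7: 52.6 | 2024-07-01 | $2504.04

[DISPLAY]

Score│Date      │Amount                         
─────┼──────────┼────────                       
89.5 │2024-12-04│$3870.42                       
99.2 │2024-04-02│$3854.16                       
57.1 │2024-06-20│$3699.87                       
22.9 │2024-06-11│$3047.09                       
64.5 │2024-01-13│$3277.30                       
88.5 │2024-03-08│$2024.68                       
80.3 │2024-02-28│$617.28                        
52.6 │2024-07-01│$2504.04                       
                                                
                                                
                                                
                                                
                                                
                                                
                                                
                                                
                                                
                                                


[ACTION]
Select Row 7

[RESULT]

Score│Date      │Amount                         
─────┼──────────┼────────                       
89.5 │2024-12-04│$3870.42                       
99.2 │2024-04-02│$3854.16                       
57.1 │2024-06-20│$3699.87                       
22.9 │2024-06-11│$3047.09                       
64.5 │2024-01-13│$3277.30                       
88.5 │2024-03-08│$2024.68                       
80.3 │2024-02-28│$617.28                        
>2.6 │2024-07-01│$2504.04                       
                                                
                                                
                                                
                                                
                                                
                                                
                                                
                                                
                                                
                                                


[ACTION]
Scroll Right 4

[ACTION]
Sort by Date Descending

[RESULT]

Score│Date     ▼│Amount                         
─────┼──────────┼────────                       
89.5 │2024-12-04│$3870.42                       
52.6 │2024-07-01│$2504.04                       
57.1 │2024-06-20│$3699.87                       
22.9 │2024-06-11│$3047.09                       
99.2 │2024-04-02│$3854.16                       
88.5 │2024-03-08│$2024.68                       
80.3 │2024-02-28│$617.28                        
>4.5 │2024-01-13│$3277.30                       
                                                
                                                
                                                
                                                
                                                
                                                
                                                
                                                
                                                
                                                


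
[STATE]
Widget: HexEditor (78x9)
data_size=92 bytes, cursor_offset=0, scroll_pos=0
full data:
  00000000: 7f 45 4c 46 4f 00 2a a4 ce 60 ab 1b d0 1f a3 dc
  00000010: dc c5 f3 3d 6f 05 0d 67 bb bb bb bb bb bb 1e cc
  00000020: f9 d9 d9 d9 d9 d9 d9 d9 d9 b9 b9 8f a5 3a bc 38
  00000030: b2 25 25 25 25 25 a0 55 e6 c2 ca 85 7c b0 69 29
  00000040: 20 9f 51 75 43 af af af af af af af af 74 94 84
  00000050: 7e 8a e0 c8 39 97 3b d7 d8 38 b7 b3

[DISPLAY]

00000000  7F 45 4c 46 4f 00 2a a4  ce 60 ab 1b d0 1f a3 dc  |.ELFO.*..`......|
00000010  dc c5 f3 3d 6f 05 0d 67  bb bb bb bb bb bb 1e cc  |...=o..g........|
00000020  f9 d9 d9 d9 d9 d9 d9 d9  d9 b9 b9 8f a5 3a bc 38  |.............:.8|
00000030  b2 25 25 25 25 25 a0 55  e6 c2 ca 85 7c b0 69 29  |.%%%%%.U....|.i)|
00000040  20 9f 51 75 43 af af af  af af af af af 74 94 84  | .QuC........t..|
00000050  7e 8a e0 c8 39 97 3b d7  d8 38 b7 b3              |~...9.;..8..    |
                                                                              
                                                                              
                                                                              


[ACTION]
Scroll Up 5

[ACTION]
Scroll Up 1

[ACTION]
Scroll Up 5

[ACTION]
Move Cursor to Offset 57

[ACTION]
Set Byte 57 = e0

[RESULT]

00000000  7f 45 4c 46 4f 00 2a a4  ce 60 ab 1b d0 1f a3 dc  |.ELFO.*..`......|
00000010  dc c5 f3 3d 6f 05 0d 67  bb bb bb bb bb bb 1e cc  |...=o..g........|
00000020  f9 d9 d9 d9 d9 d9 d9 d9  d9 b9 b9 8f a5 3a bc 38  |.............:.8|
00000030  b2 25 25 25 25 25 a0 55  e6 E0 ca 85 7c b0 69 29  |.%%%%%.U....|.i)|
00000040  20 9f 51 75 43 af af af  af af af af af 74 94 84  | .QuC........t..|
00000050  7e 8a e0 c8 39 97 3b d7  d8 38 b7 b3              |~...9.;..8..    |
                                                                              
                                                                              
                                                                              


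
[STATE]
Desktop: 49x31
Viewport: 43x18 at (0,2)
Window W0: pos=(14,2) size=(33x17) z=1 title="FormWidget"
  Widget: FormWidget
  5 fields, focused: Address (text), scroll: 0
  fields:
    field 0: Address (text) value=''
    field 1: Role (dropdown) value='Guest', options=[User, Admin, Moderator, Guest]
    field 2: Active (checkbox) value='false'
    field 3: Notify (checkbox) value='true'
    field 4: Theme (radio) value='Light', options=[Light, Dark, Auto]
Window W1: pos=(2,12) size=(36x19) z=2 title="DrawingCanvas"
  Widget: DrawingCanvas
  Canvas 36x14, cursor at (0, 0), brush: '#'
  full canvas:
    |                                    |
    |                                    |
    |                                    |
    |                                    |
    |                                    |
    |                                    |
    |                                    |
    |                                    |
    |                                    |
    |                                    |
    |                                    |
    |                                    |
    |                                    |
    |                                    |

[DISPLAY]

              ┏━━━━━━━━━━━━━━━━━━━━━━━━━━━━
              ┃ FormWidget                 
              ┠────────────────────────────
              ┃> Address:    [             
              ┃  Role:       [Guest        
              ┃  Active:     [ ]           
              ┃  Notify:     [x]           
              ┃  Theme:      (●) Light  ( )
              ┃                            
              ┃                            
  ┏━━━━━━━━━━━━━━━━━━━━━━━━━━━━━━━━━━┓     
  ┃ DrawingCanvas                    ┃     
  ┠──────────────────────────────────┨     
  ┃+                                 ┃     
  ┃                                  ┃     
  ┃                                  ┃     
  ┃                                  ┃━━━━━
  ┃                                  ┃     


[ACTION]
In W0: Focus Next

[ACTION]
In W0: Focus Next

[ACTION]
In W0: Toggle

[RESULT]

              ┏━━━━━━━━━━━━━━━━━━━━━━━━━━━━
              ┃ FormWidget                 
              ┠────────────────────────────
              ┃  Address:    [             
              ┃  Role:       [Guest        
              ┃> Active:     [x]           
              ┃  Notify:     [x]           
              ┃  Theme:      (●) Light  ( )
              ┃                            
              ┃                            
  ┏━━━━━━━━━━━━━━━━━━━━━━━━━━━━━━━━━━┓     
  ┃ DrawingCanvas                    ┃     
  ┠──────────────────────────────────┨     
  ┃+                                 ┃     
  ┃                                  ┃     
  ┃                                  ┃     
  ┃                                  ┃━━━━━
  ┃                                  ┃     


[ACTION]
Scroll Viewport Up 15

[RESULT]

                                           
                                           
              ┏━━━━━━━━━━━━━━━━━━━━━━━━━━━━
              ┃ FormWidget                 
              ┠────────────────────────────
              ┃  Address:    [             
              ┃  Role:       [Guest        
              ┃> Active:     [x]           
              ┃  Notify:     [x]           
              ┃  Theme:      (●) Light  ( )
              ┃                            
              ┃                            
  ┏━━━━━━━━━━━━━━━━━━━━━━━━━━━━━━━━━━┓     
  ┃ DrawingCanvas                    ┃     
  ┠──────────────────────────────────┨     
  ┃+                                 ┃     
  ┃                                  ┃     
  ┃                                  ┃     


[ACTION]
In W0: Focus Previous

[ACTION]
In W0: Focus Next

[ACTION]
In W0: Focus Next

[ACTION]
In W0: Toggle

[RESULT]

                                           
                                           
              ┏━━━━━━━━━━━━━━━━━━━━━━━━━━━━
              ┃ FormWidget                 
              ┠────────────────────────────
              ┃  Address:    [             
              ┃  Role:       [Guest        
              ┃  Active:     [x]           
              ┃> Notify:     [ ]           
              ┃  Theme:      (●) Light  ( )
              ┃                            
              ┃                            
  ┏━━━━━━━━━━━━━━━━━━━━━━━━━━━━━━━━━━┓     
  ┃ DrawingCanvas                    ┃     
  ┠──────────────────────────────────┨     
  ┃+                                 ┃     
  ┃                                  ┃     
  ┃                                  ┃     


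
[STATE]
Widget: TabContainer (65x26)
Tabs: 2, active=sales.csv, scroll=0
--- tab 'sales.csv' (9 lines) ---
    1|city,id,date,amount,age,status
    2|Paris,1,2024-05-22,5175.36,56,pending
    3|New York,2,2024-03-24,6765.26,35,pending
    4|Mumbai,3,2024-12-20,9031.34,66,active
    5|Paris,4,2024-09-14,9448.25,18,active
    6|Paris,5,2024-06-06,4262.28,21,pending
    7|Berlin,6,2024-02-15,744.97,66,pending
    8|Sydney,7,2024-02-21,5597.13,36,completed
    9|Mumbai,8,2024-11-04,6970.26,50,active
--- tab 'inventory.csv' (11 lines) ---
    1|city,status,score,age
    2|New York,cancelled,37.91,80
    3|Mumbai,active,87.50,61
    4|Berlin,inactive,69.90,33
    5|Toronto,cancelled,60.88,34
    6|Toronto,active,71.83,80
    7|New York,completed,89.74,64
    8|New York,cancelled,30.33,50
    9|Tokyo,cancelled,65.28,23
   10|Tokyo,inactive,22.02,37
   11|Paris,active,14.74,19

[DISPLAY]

[sales.csv]│ inventory.csv                                       
─────────────────────────────────────────────────────────────────
city,id,date,amount,age,status                                   
Paris,1,2024-05-22,5175.36,56,pending                            
New York,2,2024-03-24,6765.26,35,pending                         
Mumbai,3,2024-12-20,9031.34,66,active                            
Paris,4,2024-09-14,9448.25,18,active                             
Paris,5,2024-06-06,4262.28,21,pending                            
Berlin,6,2024-02-15,744.97,66,pending                            
Sydney,7,2024-02-21,5597.13,36,completed                         
Mumbai,8,2024-11-04,6970.26,50,active                            
                                                                 
                                                                 
                                                                 
                                                                 
                                                                 
                                                                 
                                                                 
                                                                 
                                                                 
                                                                 
                                                                 
                                                                 
                                                                 
                                                                 
                                                                 


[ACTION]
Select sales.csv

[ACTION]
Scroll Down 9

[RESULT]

[sales.csv]│ inventory.csv                                       
─────────────────────────────────────────────────────────────────
Mumbai,8,2024-11-04,6970.26,50,active                            
                                                                 
                                                                 
                                                                 
                                                                 
                                                                 
                                                                 
                                                                 
                                                                 
                                                                 
                                                                 
                                                                 
                                                                 
                                                                 
                                                                 
                                                                 
                                                                 
                                                                 
                                                                 
                                                                 
                                                                 
                                                                 
                                                                 
                                                                 


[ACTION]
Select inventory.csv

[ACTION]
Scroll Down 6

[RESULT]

 sales.csv │[inventory.csv]                                      
─────────────────────────────────────────────────────────────────
New York,completed,89.74,64                                      
New York,cancelled,30.33,50                                      
Tokyo,cancelled,65.28,23                                         
Tokyo,inactive,22.02,37                                          
Paris,active,14.74,19                                            
                                                                 
                                                                 
                                                                 
                                                                 
                                                                 
                                                                 
                                                                 
                                                                 
                                                                 
                                                                 
                                                                 
                                                                 
                                                                 
                                                                 
                                                                 
                                                                 
                                                                 
                                                                 
                                                                 


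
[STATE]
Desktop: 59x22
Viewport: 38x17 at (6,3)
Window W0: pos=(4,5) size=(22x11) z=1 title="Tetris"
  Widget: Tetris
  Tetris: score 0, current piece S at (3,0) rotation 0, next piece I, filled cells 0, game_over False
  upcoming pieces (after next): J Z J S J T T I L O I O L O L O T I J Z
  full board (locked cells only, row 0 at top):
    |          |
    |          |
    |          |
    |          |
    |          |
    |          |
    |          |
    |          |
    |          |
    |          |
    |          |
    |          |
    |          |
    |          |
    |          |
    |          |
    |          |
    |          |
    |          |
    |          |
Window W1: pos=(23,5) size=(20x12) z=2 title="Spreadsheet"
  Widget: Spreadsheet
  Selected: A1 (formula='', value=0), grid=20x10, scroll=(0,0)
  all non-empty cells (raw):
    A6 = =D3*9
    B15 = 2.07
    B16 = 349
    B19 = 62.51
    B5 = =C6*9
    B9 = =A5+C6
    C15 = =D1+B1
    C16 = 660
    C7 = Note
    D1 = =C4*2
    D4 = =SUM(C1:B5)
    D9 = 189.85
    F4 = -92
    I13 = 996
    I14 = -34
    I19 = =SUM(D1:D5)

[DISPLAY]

                                      
                                      
━━━━━━━━━━━━━━━━━┏━━━━━━━━━━━━━━━━━━┓ 
Tetris           ┃ Spreadsheet      ┃ 
─────────────────┠──────────────────┨ 
         │Next:  ┃A1:               ┃ 
         │████   ┃       A       B  ┃ 
         │       ┃------------------┃ 
         │       ┃  1      [0]      ┃ 
         │       ┃  2        0      ┃ 
         │       ┃  3        0      ┃ 
         │Score: ┃  4        0      ┃ 
━━━━━━━━━━━━━━━━━┃  5        0      ┃ 
                 ┗━━━━━━━━━━━━━━━━━━┛ 
                                      
                                      
                                      


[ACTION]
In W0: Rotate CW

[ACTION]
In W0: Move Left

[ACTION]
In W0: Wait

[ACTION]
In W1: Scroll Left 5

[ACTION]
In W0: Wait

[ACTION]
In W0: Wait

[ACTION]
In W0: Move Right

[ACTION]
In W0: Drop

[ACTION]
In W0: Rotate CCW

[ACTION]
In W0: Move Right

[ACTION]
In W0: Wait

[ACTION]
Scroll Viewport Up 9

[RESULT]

                                      
                                      
                                      
                                      
                                      
━━━━━━━━━━━━━━━━━┏━━━━━━━━━━━━━━━━━━┓ 
Tetris           ┃ Spreadsheet      ┃ 
─────────────────┠──────────────────┨ 
         │Next:  ┃A1:               ┃ 
         │████   ┃       A       B  ┃ 
         │       ┃------------------┃ 
         │       ┃  1      [0]      ┃ 
         │       ┃  2        0      ┃ 
         │       ┃  3        0      ┃ 
         │Score: ┃  4        0      ┃ 
━━━━━━━━━━━━━━━━━┃  5        0      ┃ 
                 ┗━━━━━━━━━━━━━━━━━━┛ 


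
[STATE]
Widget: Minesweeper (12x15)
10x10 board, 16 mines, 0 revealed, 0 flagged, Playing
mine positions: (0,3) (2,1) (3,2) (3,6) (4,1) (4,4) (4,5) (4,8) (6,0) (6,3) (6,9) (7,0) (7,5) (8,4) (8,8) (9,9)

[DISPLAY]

■■■■■■■■■■  
■■■■■■■■■■  
■■■■■■■■■■  
■■■■■■■■■■  
■■■■■■■■■■  
■■■■■■■■■■  
■■■■■■■■■■  
■■■■■■■■■■  
■■■■■■■■■■  
■■■■■■■■■■  
            
            
            
            
            


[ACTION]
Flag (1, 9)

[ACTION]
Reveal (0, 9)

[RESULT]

■■■■1       
■■■11       
■■■1 111    
■■■223■211  
■■■■■■■■■■  
■■■■■■■■■■  
■■■■■■■■■■  
■■■■■■■■■■  
■■■■■■■■■■  
■■■■■■■■■■  
            
            
            
            
            


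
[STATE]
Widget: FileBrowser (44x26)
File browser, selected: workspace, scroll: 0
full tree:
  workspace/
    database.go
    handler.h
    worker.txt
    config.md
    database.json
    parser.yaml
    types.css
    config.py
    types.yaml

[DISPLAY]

> [-] workspace/                            
    database.go                             
    handler.h                               
    worker.txt                              
    config.md                               
    database.json                           
    parser.yaml                             
    types.css                               
    config.py                               
    types.yaml                              
                                            
                                            
                                            
                                            
                                            
                                            
                                            
                                            
                                            
                                            
                                            
                                            
                                            
                                            
                                            
                                            


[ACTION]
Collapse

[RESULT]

> [+] workspace/                            
                                            
                                            
                                            
                                            
                                            
                                            
                                            
                                            
                                            
                                            
                                            
                                            
                                            
                                            
                                            
                                            
                                            
                                            
                                            
                                            
                                            
                                            
                                            
                                            
                                            


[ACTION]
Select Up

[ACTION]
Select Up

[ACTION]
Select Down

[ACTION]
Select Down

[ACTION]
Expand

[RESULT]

> [-] workspace/                            
    database.go                             
    handler.h                               
    worker.txt                              
    config.md                               
    database.json                           
    parser.yaml                             
    types.css                               
    config.py                               
    types.yaml                              
                                            
                                            
                                            
                                            
                                            
                                            
                                            
                                            
                                            
                                            
                                            
                                            
                                            
                                            
                                            
                                            


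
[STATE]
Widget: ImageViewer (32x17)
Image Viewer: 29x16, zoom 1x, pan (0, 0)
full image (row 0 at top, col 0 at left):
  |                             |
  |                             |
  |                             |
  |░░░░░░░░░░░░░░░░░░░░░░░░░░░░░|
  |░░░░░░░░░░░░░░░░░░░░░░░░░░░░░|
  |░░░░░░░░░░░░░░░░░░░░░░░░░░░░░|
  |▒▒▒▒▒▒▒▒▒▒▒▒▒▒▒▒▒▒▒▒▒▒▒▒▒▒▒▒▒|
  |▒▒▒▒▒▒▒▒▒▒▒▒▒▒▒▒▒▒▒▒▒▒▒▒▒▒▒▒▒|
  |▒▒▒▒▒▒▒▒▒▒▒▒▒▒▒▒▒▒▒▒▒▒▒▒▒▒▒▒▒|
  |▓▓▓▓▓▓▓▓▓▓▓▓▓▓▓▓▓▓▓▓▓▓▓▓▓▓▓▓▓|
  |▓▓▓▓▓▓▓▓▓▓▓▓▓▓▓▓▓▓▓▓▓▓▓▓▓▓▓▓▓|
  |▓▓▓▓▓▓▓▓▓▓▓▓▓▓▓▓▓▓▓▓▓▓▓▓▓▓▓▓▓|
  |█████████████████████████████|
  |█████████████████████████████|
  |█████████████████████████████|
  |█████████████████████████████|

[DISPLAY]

                                
                                
                                
░░░░░░░░░░░░░░░░░░░░░░░░░░░░░   
░░░░░░░░░░░░░░░░░░░░░░░░░░░░░   
░░░░░░░░░░░░░░░░░░░░░░░░░░░░░   
▒▒▒▒▒▒▒▒▒▒▒▒▒▒▒▒▒▒▒▒▒▒▒▒▒▒▒▒▒   
▒▒▒▒▒▒▒▒▒▒▒▒▒▒▒▒▒▒▒▒▒▒▒▒▒▒▒▒▒   
▒▒▒▒▒▒▒▒▒▒▒▒▒▒▒▒▒▒▒▒▒▒▒▒▒▒▒▒▒   
▓▓▓▓▓▓▓▓▓▓▓▓▓▓▓▓▓▓▓▓▓▓▓▓▓▓▓▓▓   
▓▓▓▓▓▓▓▓▓▓▓▓▓▓▓▓▓▓▓▓▓▓▓▓▓▓▓▓▓   
▓▓▓▓▓▓▓▓▓▓▓▓▓▓▓▓▓▓▓▓▓▓▓▓▓▓▓▓▓   
█████████████████████████████   
█████████████████████████████   
█████████████████████████████   
█████████████████████████████   
                                


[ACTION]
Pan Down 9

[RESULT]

▓▓▓▓▓▓▓▓▓▓▓▓▓▓▓▓▓▓▓▓▓▓▓▓▓▓▓▓▓   
▓▓▓▓▓▓▓▓▓▓▓▓▓▓▓▓▓▓▓▓▓▓▓▓▓▓▓▓▓   
▓▓▓▓▓▓▓▓▓▓▓▓▓▓▓▓▓▓▓▓▓▓▓▓▓▓▓▓▓   
█████████████████████████████   
█████████████████████████████   
█████████████████████████████   
█████████████████████████████   
                                
                                
                                
                                
                                
                                
                                
                                
                                
                                


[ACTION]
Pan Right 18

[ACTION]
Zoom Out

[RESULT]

▓▓▓▓▓▓▓▓▓▓▓                     
▓▓▓▓▓▓▓▓▓▓▓                     
▓▓▓▓▓▓▓▓▓▓▓                     
███████████                     
███████████                     
███████████                     
███████████                     
                                
                                
                                
                                
                                
                                
                                
                                
                                
                                


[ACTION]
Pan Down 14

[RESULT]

                                
                                
                                
                                
                                
                                
                                
                                
                                
                                
                                
                                
                                
                                
                                
                                
                                


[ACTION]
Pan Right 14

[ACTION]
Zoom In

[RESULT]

▓▓▓▓▓▓▓▓▓▓▓▓▓▓▓▓▓▓▓▓▓▓▓▓▓▓      
██████████████████████████      
██████████████████████████      
██████████████████████████      
██████████████████████████      
██████████████████████████      
██████████████████████████      
██████████████████████████      
██████████████████████████      
                                
                                
                                
                                
                                
                                
                                
                                


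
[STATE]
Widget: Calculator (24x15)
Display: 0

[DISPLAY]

                       0
┌───┬───┬───┬───┐       
│ 7 │ 8 │ 9 │ ÷ │       
├───┼───┼───┼───┤       
│ 4 │ 5 │ 6 │ × │       
├───┼───┼───┼───┤       
│ 1 │ 2 │ 3 │ - │       
├───┼───┼───┼───┤       
│ 0 │ . │ = │ + │       
├───┼───┼───┼───┤       
│ C │ MC│ MR│ M+│       
└───┴───┴───┴───┘       
                        
                        
                        


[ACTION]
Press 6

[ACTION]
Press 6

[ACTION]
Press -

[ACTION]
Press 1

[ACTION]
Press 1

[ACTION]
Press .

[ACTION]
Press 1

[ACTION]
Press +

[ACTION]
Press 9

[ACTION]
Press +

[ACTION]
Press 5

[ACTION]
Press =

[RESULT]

                    68.9
┌───┬───┬───┬───┐       
│ 7 │ 8 │ 9 │ ÷ │       
├───┼───┼───┼───┤       
│ 4 │ 5 │ 6 │ × │       
├───┼───┼───┼───┤       
│ 1 │ 2 │ 3 │ - │       
├───┼───┼───┼───┤       
│ 0 │ . │ = │ + │       
├───┼───┼───┼───┤       
│ C │ MC│ MR│ M+│       
└───┴───┴───┴───┘       
                        
                        
                        


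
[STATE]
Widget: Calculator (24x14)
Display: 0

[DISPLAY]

                       0
┌───┬───┬───┬───┐       
│ 7 │ 8 │ 9 │ ÷ │       
├───┼───┼───┼───┤       
│ 4 │ 5 │ 6 │ × │       
├───┼───┼───┼───┤       
│ 1 │ 2 │ 3 │ - │       
├───┼───┼───┼───┤       
│ 0 │ . │ = │ + │       
├───┼───┼───┼───┤       
│ C │ MC│ MR│ M+│       
└───┴───┴───┴───┘       
                        
                        


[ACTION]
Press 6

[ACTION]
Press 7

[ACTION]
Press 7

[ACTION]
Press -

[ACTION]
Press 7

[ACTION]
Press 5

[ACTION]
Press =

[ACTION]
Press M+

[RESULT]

                     602
┌───┬───┬───┬───┐       
│ 7 │ 8 │ 9 │ ÷ │       
├───┼───┼───┼───┤       
│ 4 │ 5 │ 6 │ × │       
├───┼───┼───┼───┤       
│ 1 │ 2 │ 3 │ - │       
├───┼───┼───┼───┤       
│ 0 │ . │ = │ + │       
├───┼───┼───┼───┤       
│ C │ MC│ MR│ M+│       
└───┴───┴───┴───┘       
                        
                        


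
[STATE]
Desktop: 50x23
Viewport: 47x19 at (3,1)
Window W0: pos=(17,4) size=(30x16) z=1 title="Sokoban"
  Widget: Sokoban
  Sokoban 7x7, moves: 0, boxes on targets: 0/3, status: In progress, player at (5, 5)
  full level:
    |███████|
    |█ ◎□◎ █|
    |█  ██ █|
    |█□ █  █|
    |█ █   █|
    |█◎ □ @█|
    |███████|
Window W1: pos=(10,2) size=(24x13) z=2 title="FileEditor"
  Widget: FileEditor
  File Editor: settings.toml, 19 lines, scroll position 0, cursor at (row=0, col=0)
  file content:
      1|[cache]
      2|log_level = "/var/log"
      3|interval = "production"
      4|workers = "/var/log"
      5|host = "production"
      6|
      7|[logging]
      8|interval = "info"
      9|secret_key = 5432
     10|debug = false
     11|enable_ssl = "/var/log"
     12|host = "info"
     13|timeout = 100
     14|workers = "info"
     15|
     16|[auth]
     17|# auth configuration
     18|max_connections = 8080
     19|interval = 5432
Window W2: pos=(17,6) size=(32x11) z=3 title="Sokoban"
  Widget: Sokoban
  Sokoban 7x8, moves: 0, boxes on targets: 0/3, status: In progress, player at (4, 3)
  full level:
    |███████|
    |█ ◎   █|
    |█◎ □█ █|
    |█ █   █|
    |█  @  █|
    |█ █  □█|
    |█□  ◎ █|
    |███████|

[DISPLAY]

                                               
       ┏━━━━━━━━━━━━━━━━━━━━━━┓                
       ┃ FileEditor           ┃                
       ┠──────────────────────┨━━━━━━━━━━━━┓   
       ┃█cache]              ▲┃            ┃   
       ┃log_le┏━━━━━━━━━━━━━━━━━━━━━━━━━━━━━━┓ 
       ┃interv┃ Sokoban                      ┃ 
       ┃worker┠──────────────────────────────┨ 
       ┃host =┃███████                       ┃ 
       ┃      ┃█ ◎   █                       ┃ 
       ┃[loggi┃█◎ □█ █                       ┃ 
       ┃interv┃█ █   █                       ┃ 
       ┃secret┃█  @  █                       ┃ 
       ┗━━━━━━┃█ █  □█                       ┃ 
              ┃█□  ◎ █                       ┃ 
              ┗━━━━━━━━━━━━━━━━━━━━━━━━━━━━━━┛ 
              ┃                            ┃   
              ┃                            ┃   
              ┗━━━━━━━━━━━━━━━━━━━━━━━━━━━━┛   


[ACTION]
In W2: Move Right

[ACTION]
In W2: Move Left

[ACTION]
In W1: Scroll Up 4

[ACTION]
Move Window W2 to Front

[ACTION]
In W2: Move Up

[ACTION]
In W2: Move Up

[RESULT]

                                               
       ┏━━━━━━━━━━━━━━━━━━━━━━┓                
       ┃ FileEditor           ┃                
       ┠──────────────────────┨━━━━━━━━━━━━┓   
       ┃█cache]              ▲┃            ┃   
       ┃log_le┏━━━━━━━━━━━━━━━━━━━━━━━━━━━━━━┓ 
       ┃interv┃ Sokoban                      ┃ 
       ┃worker┠──────────────────────────────┨ 
       ┃host =┃███████                       ┃ 
       ┃      ┃█ ◎□  █                       ┃ 
       ┃[loggi┃█◎ @█ █                       ┃ 
       ┃interv┃█ █   █                       ┃ 
       ┃secret┃█     █                       ┃ 
       ┗━━━━━━┃█ █  □█                       ┃ 
              ┃█□  ◎ █                       ┃ 
              ┗━━━━━━━━━━━━━━━━━━━━━━━━━━━━━━┛ 
              ┃                            ┃   
              ┃                            ┃   
              ┗━━━━━━━━━━━━━━━━━━━━━━━━━━━━┛   


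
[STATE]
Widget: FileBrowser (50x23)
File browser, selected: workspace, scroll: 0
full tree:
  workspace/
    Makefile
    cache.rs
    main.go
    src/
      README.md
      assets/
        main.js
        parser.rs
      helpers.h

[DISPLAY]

> [-] workspace/                                  
    Makefile                                      
    cache.rs                                      
    main.go                                       
    [+] src/                                      
                                                  
                                                  
                                                  
                                                  
                                                  
                                                  
                                                  
                                                  
                                                  
                                                  
                                                  
                                                  
                                                  
                                                  
                                                  
                                                  
                                                  
                                                  


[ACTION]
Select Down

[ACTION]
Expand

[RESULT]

  [-] workspace/                                  
  > Makefile                                      
    cache.rs                                      
    main.go                                       
    [+] src/                                      
                                                  
                                                  
                                                  
                                                  
                                                  
                                                  
                                                  
                                                  
                                                  
                                                  
                                                  
                                                  
                                                  
                                                  
                                                  
                                                  
                                                  
                                                  


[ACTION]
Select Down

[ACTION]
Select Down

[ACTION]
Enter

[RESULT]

  [-] workspace/                                  
    Makefile                                      
    cache.rs                                      
  > main.go                                       
    [+] src/                                      
                                                  
                                                  
                                                  
                                                  
                                                  
                                                  
                                                  
                                                  
                                                  
                                                  
                                                  
                                                  
                                                  
                                                  
                                                  
                                                  
                                                  
                                                  
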